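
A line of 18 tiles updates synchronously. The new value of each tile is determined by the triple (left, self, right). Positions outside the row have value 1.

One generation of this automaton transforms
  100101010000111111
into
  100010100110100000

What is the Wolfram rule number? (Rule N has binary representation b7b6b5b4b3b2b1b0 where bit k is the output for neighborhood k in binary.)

position 13: 111 → 0  (bit 7 = 0)
position 0: 110 → 1  (bit 6 = 1)
position 4: 101 → 1  (bit 5 = 1)
position 1: 100 → 0  (bit 4 = 0)
position 12: 011 → 1  (bit 3 = 1)
position 3: 010 → 0  (bit 2 = 0)
position 2: 001 → 0  (bit 1 = 0)
position 9: 000 → 1  (bit 0 = 1)
bits b7..b0 = 01101001 = 105

105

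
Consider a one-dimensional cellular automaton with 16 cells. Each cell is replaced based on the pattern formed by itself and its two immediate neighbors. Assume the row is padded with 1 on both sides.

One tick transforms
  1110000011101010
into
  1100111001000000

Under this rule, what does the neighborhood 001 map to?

At position 7 the neighborhood is 001; the next row has 0 there.

0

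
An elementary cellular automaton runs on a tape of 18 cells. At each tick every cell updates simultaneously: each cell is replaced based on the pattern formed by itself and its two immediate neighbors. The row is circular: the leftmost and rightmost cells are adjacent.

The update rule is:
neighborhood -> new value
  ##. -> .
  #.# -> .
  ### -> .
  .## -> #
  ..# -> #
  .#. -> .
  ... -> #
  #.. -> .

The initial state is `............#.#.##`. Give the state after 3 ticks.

tick 1: .###########....#.
tick 2: ##...........###..
tick 3: #..###########...#

#..###########...#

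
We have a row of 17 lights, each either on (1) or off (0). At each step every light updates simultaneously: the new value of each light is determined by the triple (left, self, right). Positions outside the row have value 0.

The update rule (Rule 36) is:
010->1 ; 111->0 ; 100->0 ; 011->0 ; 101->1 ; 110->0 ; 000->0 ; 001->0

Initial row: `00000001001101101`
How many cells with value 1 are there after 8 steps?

00000001000010011
00000001000010000
00000001000010000  (fixed point — unchanged through step 8)
count of 1: 2

2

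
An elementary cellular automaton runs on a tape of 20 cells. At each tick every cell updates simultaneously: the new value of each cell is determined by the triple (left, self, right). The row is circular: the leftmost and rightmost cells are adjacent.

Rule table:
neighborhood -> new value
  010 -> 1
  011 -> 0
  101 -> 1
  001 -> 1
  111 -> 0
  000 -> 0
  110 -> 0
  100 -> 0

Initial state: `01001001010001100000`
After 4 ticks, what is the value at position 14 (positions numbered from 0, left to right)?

0

11011011110010000000
00100100000110000001
01101100001000000011
10010000011000000100
position 14 holds 0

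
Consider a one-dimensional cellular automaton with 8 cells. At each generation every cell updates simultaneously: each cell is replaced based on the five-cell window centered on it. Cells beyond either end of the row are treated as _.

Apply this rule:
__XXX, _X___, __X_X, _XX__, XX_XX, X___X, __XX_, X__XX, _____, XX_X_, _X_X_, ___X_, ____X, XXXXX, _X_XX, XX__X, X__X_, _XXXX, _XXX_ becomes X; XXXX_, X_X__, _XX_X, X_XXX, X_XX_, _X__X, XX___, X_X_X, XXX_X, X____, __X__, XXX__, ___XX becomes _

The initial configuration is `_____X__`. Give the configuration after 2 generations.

XXXXX_X_
XXX__X_X

XXX__X_X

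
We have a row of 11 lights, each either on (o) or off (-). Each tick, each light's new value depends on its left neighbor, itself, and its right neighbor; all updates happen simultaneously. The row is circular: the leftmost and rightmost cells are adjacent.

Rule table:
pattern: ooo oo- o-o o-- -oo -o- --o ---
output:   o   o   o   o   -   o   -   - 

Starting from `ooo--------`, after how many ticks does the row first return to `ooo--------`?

11

tick 1: -ooo-------
tick 2: --ooo------
tick 3: ---ooo-----
tick 4: ----ooo----
tick 5: -----ooo---
tick 6: ------ooo--
tick 7: -------ooo-
tick 8: --------ooo
tick 9: o--------oo
tick 10: oo--------o
tick 11: ooo--------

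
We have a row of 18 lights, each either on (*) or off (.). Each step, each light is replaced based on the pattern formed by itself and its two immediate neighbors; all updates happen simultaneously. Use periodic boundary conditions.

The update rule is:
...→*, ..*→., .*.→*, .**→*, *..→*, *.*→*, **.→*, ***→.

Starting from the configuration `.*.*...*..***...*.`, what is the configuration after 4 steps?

.*.********.*.****

.*****.**.*.***.**
**...********.****
.***.*......***...
.*.********.*.****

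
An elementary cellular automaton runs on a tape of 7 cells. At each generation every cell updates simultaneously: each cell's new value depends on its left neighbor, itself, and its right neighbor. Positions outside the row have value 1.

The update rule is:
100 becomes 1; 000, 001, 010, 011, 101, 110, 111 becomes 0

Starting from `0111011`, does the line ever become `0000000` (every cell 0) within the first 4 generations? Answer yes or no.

yes

0000000
all cells are 0 at generation 1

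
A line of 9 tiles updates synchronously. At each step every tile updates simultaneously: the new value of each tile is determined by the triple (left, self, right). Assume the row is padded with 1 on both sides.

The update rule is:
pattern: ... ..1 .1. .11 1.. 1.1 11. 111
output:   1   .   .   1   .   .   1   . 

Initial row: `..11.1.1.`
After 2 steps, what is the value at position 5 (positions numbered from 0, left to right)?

..11.....
..11.111.
position 5 holds 1

1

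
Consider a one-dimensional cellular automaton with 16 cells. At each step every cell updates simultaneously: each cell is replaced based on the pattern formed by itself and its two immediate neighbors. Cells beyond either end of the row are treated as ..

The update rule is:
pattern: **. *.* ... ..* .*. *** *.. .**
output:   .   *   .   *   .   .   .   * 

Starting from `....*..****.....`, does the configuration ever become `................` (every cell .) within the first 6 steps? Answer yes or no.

...*..**........
..*..**.........
.*..**..........
*..**...........
..**............
.**.............
step 6 is .**............., still not uniform .

no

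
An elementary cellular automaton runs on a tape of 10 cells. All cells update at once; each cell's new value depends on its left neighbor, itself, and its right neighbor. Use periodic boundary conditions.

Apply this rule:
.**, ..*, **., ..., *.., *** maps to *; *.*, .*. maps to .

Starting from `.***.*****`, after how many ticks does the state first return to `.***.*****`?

.***.*****

1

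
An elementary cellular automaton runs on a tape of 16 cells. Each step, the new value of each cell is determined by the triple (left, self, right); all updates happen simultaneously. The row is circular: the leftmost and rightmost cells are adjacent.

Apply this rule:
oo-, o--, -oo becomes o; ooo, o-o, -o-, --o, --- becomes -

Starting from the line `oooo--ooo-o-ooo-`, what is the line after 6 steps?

-----o-oo----o--

step 1: o--oo-o-o---o-o-
step 2: -o-oo----o------
step 3: ---ooo----o-----
step 4: ---o-oo----o----
step 5: -----ooo----o---
step 6: -----o-oo----o--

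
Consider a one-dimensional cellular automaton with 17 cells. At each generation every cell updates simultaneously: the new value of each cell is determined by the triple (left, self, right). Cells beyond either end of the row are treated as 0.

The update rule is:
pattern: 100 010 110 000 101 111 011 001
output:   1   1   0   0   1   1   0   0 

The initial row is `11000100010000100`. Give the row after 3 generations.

00001001100110001

generation 1: 00100110011000110
generation 2: 00110001000100001
generation 3: 00001001100110001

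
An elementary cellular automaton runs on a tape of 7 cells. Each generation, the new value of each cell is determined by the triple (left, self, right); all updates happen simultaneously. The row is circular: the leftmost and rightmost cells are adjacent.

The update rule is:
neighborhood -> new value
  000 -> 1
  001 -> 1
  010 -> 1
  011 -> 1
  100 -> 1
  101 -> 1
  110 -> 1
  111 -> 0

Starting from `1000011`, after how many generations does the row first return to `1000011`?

1111110
1000011

2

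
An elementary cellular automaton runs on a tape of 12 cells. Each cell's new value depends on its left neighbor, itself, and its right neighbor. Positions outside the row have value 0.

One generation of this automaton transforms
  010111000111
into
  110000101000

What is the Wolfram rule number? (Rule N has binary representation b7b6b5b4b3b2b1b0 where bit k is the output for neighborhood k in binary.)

22

position 4: 111 → 0  (bit 7 = 0)
position 5: 110 → 0  (bit 6 = 0)
position 2: 101 → 0  (bit 5 = 0)
position 6: 100 → 1  (bit 4 = 1)
position 3: 011 → 0  (bit 3 = 0)
position 1: 010 → 1  (bit 2 = 1)
position 0: 001 → 1  (bit 1 = 1)
position 7: 000 → 0  (bit 0 = 0)
bits b7..b0 = 00010110 = 22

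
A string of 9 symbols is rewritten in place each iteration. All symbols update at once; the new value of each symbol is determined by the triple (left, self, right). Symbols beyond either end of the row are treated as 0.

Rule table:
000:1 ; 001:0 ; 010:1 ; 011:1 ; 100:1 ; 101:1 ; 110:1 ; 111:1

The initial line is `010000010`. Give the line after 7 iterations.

011111011
011111111
011111111  (fixed point — unchanged through iteration 7)

011111111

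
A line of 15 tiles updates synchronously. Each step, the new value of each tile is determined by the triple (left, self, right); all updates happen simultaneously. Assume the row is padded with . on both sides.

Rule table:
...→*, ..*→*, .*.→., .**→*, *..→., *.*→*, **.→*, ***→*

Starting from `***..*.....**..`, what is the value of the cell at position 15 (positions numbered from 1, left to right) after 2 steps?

.

***.*..******.*
****..********.
position 15 holds .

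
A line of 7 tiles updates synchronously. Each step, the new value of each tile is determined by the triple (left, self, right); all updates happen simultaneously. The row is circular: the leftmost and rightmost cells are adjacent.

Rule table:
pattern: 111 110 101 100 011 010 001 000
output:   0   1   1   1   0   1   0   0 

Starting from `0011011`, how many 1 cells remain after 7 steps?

step 1: 1001101
step 2: 1100110
step 3: 0110011
step 4: 1011001
step 5: 1101100
step 6: 0110110
step 7: 0011011
count of 1: 4

4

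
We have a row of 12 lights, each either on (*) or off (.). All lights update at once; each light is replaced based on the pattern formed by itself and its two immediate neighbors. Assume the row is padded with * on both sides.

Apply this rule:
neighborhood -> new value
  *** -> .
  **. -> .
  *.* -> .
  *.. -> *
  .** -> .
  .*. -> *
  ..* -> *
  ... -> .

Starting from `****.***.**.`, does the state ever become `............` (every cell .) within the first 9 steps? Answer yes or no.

yes

............
all cells are . at step 1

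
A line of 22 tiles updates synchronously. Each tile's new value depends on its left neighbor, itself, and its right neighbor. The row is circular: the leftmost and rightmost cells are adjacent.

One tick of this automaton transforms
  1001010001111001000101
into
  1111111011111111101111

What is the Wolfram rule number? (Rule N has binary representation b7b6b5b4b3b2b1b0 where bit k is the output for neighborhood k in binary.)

position 10: 111 → 1  (bit 7 = 1)
position 0: 110 → 1  (bit 6 = 1)
position 4: 101 → 1  (bit 5 = 1)
position 1: 100 → 1  (bit 4 = 1)
position 9: 011 → 1  (bit 3 = 1)
position 3: 010 → 1  (bit 2 = 1)
position 2: 001 → 1  (bit 1 = 1)
position 7: 000 → 0  (bit 0 = 0)
bits b7..b0 = 11111110 = 254

254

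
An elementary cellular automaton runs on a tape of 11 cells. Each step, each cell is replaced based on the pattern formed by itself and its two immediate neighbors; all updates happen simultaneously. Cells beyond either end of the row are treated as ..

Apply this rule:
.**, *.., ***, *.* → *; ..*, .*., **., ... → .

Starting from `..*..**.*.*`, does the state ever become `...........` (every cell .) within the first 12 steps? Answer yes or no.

yes

...*.*.*.*.
....*.*.*.*
.....*.*.*.
......*.*.*
.......*.*.
........*.*
.........*.
..........*
...........
all cells are . at step 9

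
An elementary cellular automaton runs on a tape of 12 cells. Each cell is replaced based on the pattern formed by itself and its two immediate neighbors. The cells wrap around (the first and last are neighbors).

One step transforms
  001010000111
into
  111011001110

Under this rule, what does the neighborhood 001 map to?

At position 1 the neighborhood is 001; the next row has 1 there.

1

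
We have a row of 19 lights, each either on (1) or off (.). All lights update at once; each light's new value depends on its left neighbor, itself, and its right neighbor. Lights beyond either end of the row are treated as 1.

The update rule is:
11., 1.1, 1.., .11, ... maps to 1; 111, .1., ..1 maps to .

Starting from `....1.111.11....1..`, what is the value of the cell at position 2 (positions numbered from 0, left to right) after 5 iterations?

1

iteration 1: 111..11.1111111..1.
iteration 2: ..11.1111.....11..1
iteration 3: 1.1111..11111.111.1
iteration 4: 111..11.1...111.111
iteration 5: ..11.111.11.1.111..
position 2 holds 1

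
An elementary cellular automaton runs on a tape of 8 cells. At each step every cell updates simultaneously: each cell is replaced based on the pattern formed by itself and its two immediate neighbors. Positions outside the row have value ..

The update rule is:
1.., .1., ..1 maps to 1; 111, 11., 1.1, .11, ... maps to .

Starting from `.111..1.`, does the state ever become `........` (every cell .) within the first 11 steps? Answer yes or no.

1...1111
11.1....
...11...
..1..1..
.111111.
1......1
11....11
..1..1..  (repeats step 4; period 4)
step 11: 11....11
step 11 is 11....11, still not uniform .

no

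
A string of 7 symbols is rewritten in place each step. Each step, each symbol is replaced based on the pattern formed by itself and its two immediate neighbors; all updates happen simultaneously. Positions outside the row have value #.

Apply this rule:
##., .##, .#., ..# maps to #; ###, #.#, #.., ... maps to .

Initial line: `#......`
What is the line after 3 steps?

#.....#
#....##
#...##.

#...##.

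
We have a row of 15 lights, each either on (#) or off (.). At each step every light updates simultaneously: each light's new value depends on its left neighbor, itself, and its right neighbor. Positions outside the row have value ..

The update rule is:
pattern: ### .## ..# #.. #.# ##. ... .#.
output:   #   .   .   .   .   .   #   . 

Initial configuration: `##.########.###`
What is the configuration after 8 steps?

....######...#.
###..####..#...
.#....##.....##
...##....###...
##....##..#..##
...##..........
##....#########
...##..#######.

...##..#######.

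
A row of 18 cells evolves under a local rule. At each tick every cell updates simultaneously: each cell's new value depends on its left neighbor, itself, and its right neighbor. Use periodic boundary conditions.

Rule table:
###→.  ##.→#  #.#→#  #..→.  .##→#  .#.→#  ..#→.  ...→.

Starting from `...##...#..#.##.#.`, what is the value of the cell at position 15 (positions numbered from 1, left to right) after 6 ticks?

...##...#..######.
...##...#..#....#.
...##...#..#....#.  (fixed point — unchanged through tick 6)
position 15 holds .

.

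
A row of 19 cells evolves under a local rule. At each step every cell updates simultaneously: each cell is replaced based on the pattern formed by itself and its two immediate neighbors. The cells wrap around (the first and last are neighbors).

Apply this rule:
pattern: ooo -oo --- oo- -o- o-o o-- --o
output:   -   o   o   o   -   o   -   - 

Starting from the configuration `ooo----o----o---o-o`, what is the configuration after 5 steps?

oo-oo---o-----o----

step 1: --o-oo---oo---o--oo
step 2: ---ooo-o-oo-o----oo
step 3: -o-o-oo-oooo--oo-oo
step 4: o-o-ooooo--o--ooooo
step 5: oo-oo---o-----o----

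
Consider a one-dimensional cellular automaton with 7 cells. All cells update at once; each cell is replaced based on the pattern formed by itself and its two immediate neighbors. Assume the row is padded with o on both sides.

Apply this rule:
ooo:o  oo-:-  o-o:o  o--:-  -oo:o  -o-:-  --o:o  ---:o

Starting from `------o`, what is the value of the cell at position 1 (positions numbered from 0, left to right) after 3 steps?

o

-oooooo
ooooooo
ooooooo
position 1 holds o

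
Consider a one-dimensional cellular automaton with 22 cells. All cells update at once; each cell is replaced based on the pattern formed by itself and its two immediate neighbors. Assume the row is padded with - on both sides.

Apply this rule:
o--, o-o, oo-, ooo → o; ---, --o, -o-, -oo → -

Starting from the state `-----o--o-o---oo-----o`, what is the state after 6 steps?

------o--o-o---oo-----
-------o--o-o---oo----
--------o--o-o---oo---
---------o--o-o---oo--
----------o--o-o---oo-
-----------o--o-o---oo

-----------o--o-o---oo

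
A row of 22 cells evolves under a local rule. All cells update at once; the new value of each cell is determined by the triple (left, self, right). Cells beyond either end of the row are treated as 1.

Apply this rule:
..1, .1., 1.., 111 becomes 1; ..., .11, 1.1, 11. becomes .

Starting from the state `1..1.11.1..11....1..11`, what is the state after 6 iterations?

.111....111..1..1111.1
..1.1..1.1.11111.11...
111.1111.1..111....1.1
11...11..111.1.1..11..
1.1.1..11.1..1.111..11
..1.111...1111..1.11.1

..1.111...1111..1.11.1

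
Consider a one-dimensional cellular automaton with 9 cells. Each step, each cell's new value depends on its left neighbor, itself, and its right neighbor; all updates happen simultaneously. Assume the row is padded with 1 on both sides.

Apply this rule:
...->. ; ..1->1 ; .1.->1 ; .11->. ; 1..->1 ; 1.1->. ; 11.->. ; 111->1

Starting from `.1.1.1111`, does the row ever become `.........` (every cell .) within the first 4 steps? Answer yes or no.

no

step 1: .1.1..111
step 2: .1.111.11
step 3: .1..1...1
step 4: .11111.1.
step 4 is .11111.1., still not uniform .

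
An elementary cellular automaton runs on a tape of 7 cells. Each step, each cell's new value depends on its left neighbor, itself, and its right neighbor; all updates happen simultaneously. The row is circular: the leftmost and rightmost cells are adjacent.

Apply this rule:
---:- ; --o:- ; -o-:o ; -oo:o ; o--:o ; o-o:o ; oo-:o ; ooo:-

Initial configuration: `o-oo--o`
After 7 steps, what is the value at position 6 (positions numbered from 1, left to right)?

o

step 1: ooooo-o
step 2: ----ooo
step 3: o---o-o
step 4: oo--ooo
step 5: -oo-o--
step 6: -ooooo-
step 7: -o---oo
position 6 holds o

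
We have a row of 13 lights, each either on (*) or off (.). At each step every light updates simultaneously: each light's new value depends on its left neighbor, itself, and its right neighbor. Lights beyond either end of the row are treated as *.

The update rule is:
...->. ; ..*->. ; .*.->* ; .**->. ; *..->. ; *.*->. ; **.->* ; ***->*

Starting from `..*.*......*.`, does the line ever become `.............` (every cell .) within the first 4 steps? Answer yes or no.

step 1: ..*.*......*.  (fixed point — unchanged through step 4)
step 4 is ..*.*......*., still not uniform .

no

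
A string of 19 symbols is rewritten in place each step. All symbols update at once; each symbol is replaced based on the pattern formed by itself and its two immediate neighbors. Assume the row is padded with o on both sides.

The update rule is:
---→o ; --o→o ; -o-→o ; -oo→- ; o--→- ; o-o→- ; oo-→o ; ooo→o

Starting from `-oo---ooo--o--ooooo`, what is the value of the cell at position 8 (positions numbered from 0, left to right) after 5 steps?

--o-oo-oo-oo-o-oooo
-oo--o--o--o-o--ooo
--o-oo-oo-oo-o-o-oo
-oo--o--o--o-o-o--o
--o-oo-oo-oo-o-o-o-
position 8 holds o

o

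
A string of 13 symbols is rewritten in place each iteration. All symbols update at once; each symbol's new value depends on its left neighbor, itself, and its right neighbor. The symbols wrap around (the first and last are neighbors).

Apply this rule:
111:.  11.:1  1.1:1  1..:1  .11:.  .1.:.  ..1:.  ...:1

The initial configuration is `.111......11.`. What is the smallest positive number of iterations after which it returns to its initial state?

...111111..11
11......11..1
.111111..11..
......11..111
11111..11...1
....11..111..
111..11...111
..11..111....
1..11...11111
11..111......
.11...111111.
..111......11
1...111111..1
111......11..
..111111..11.
1......11..11
111111..11...
.....11..111.
1111..11...11
...11..111...
11..11...1111
.11..111.....
..11...111111
1..111......1
11...111111..
.111......11.

26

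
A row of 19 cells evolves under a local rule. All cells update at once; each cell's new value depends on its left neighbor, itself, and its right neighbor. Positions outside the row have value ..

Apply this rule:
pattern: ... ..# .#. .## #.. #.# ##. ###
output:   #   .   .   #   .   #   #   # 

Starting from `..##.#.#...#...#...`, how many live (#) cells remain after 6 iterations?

iteration 1: #.###.#..#...#...##
iteration 2: .#####.....#...#.##
iteration 3: .#####.###...#..###
iteration 4: .#########.#....###
iteration 5: .##########..##.###
iteration 6: .##########..######
count of #: 16

16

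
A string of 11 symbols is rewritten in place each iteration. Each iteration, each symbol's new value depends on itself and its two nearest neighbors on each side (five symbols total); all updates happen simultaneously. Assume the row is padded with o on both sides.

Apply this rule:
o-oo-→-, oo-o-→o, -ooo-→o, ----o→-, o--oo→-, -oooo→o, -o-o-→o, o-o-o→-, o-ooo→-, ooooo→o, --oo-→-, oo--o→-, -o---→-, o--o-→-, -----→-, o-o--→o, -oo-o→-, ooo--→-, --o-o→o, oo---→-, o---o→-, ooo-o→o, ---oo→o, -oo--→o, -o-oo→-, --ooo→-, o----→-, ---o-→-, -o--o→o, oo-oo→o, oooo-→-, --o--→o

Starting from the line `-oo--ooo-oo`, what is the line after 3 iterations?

iteration 1: o-o---ooo-o
iteration 2: ooo--o-ooo-
iteration 3: o----o--ooo

o----o--ooo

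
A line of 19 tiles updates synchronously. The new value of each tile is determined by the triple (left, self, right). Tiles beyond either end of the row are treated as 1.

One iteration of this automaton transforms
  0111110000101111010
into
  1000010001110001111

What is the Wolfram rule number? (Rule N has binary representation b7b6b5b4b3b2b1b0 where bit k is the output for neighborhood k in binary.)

102

position 2: 111 → 0  (bit 7 = 0)
position 5: 110 → 1  (bit 6 = 1)
position 0: 101 → 1  (bit 5 = 1)
position 6: 100 → 0  (bit 4 = 0)
position 1: 011 → 0  (bit 3 = 0)
position 10: 010 → 1  (bit 2 = 1)
position 9: 001 → 1  (bit 1 = 1)
position 7: 000 → 0  (bit 0 = 0)
bits b7..b0 = 01100110 = 102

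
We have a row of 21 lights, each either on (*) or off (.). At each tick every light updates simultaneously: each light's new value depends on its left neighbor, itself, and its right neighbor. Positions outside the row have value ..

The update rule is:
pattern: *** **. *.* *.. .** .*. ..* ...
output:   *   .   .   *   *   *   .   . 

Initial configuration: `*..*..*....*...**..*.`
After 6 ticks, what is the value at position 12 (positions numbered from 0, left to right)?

**.**.**...**..*.*.**
*..*..*.*..*.*.*.*.*.
**.**.*.**.*.*.*.*.**
*..*..*.*..*.*.*.*.*.  (repeats tick 2; period 2)
tick 6: *..*..*.*..*.*.*.*.*.
position 12 holds .

.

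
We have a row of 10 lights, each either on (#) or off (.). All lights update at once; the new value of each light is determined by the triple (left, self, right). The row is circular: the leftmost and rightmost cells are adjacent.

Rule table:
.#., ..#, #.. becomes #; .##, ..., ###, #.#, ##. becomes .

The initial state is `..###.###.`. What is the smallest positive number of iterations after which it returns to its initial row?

4

.#.......#
.##.....##
...#...#..
..###.###.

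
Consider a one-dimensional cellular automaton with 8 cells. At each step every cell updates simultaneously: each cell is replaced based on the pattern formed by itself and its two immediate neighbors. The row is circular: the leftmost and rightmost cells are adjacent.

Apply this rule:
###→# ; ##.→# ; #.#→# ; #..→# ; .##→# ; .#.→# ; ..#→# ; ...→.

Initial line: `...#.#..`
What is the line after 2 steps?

..#####.
.#######

.#######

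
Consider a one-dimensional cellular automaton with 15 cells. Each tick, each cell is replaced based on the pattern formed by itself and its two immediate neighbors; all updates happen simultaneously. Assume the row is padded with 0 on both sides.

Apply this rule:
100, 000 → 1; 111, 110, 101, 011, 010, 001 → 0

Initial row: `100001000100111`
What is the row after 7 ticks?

100110010000000

tick 1: 011100110010000
tick 2: 000010001001111
tick 3: 111001100100000
tick 4: 000100010011111
tick 5: 110011001000000
tick 6: 001000100111111
tick 7: 100110010000000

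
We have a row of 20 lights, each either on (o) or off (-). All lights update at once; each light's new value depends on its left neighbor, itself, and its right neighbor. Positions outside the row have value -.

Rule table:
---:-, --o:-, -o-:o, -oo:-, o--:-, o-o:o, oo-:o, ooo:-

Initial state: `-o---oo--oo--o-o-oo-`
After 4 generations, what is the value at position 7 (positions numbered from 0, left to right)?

generation 1: -o----o---o--oooo-o-
generation 2: -o----o---o-----ooo-
generation 3: -o----o---o-------o-
generation 4: -o----o---o-------o-
position 7 holds -

-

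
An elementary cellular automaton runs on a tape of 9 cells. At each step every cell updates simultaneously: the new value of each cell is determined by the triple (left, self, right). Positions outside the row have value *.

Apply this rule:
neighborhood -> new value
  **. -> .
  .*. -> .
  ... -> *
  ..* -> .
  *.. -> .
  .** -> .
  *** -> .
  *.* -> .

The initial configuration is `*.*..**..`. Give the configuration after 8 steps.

.*******.

.........
.*******.
.........  (repeats step 1; period 2)
step 8: .*******.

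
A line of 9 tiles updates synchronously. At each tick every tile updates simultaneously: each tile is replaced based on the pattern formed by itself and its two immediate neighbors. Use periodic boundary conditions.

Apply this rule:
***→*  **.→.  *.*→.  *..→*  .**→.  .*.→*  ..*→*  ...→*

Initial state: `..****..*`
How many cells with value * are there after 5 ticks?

7

**.**.***
*......**
.******.*
..****..*  (repeats tick 0; period 4)
tick 5: **.**.***
count of *: 7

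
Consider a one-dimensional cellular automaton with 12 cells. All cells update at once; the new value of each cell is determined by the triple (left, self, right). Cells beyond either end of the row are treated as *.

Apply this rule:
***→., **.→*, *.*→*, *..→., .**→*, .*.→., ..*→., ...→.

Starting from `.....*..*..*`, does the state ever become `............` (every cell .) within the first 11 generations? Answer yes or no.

no

...........*
...........*  (fixed point — unchanged through generation 11)
generation 11 is ...........*, still not uniform .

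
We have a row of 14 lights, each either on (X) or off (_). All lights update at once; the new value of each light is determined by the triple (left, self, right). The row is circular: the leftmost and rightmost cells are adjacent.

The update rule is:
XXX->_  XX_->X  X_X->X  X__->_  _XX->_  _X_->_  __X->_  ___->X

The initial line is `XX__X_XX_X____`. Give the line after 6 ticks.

_X___X_XX__XX_
___X__X_X___X_
XX_____X__X___
_X_XXX______X_
__X__X_XXXX___
X_____X___X_XX

X_____X___X_XX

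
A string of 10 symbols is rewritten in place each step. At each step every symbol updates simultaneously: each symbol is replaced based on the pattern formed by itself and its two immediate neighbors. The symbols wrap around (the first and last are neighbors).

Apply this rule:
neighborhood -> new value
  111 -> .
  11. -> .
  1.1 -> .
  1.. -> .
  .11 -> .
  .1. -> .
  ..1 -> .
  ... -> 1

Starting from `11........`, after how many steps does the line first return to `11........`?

2

...111111.
11........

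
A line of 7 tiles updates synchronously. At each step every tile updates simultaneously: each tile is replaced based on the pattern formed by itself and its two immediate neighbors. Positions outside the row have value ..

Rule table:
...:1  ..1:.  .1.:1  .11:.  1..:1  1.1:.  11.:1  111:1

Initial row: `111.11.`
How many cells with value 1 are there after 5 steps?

step 1: .11..11
step 2: ..11..1
step 3: 1..11.1
step 4: 11..1.1
step 5: .11.1.1
count of 1: 4

4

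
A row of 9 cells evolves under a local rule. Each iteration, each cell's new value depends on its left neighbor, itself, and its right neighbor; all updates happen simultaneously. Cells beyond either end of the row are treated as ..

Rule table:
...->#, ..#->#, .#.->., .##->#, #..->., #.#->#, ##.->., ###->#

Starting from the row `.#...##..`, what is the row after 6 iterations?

#..#..#..

#..###..#
..###..#.
####..#..
###..#..#
##..#..#.
#..#..#..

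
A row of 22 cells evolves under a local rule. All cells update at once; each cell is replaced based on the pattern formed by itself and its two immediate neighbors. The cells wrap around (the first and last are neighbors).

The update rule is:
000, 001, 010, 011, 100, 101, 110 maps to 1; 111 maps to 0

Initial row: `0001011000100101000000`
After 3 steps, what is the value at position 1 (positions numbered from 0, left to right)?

1111111111111111111111
0000000000000000000000
1111111111111111111111
position 1 holds 1

1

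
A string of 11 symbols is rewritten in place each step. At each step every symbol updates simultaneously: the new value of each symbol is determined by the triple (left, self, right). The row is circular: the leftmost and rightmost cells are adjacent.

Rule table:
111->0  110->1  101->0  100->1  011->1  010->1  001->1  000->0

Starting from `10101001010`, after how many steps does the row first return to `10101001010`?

2

10101111010
10101001010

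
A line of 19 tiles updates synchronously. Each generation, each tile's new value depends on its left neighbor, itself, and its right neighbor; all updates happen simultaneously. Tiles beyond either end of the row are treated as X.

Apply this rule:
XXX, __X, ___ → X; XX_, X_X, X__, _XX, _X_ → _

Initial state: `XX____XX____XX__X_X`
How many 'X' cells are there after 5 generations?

X__XXX___XXX___X___
__X_X__XX_X__XX__XX
_X____X_____X___X_X
___XXX__XXXX__XX___
_XX_X__X_XX__X___XX
count of X: 9

9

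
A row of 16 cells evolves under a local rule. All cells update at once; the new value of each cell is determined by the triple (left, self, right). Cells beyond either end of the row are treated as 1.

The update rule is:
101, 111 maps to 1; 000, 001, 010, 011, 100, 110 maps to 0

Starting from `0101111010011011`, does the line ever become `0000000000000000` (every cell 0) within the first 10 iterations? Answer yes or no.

1010110100000101
0101001000000010
1010000000000001
0100000000000000
1000000000000000
0000000000000000
all cells are 0 at iteration 6

yes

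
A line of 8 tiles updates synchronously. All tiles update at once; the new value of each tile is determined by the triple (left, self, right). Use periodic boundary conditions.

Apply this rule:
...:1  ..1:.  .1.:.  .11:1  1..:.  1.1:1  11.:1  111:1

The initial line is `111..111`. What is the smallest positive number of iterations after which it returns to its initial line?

111..111

1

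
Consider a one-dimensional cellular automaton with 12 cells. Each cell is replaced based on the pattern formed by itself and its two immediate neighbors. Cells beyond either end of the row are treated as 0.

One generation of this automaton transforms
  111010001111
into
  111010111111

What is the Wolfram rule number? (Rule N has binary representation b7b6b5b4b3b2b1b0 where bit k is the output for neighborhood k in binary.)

position 1: 111 → 1  (bit 7 = 1)
position 2: 110 → 1  (bit 6 = 1)
position 3: 101 → 0  (bit 5 = 0)
position 5: 100 → 0  (bit 4 = 0)
position 0: 011 → 1  (bit 3 = 1)
position 4: 010 → 1  (bit 2 = 1)
position 7: 001 → 1  (bit 1 = 1)
position 6: 000 → 1  (bit 0 = 1)
bits b7..b0 = 11001111 = 207

207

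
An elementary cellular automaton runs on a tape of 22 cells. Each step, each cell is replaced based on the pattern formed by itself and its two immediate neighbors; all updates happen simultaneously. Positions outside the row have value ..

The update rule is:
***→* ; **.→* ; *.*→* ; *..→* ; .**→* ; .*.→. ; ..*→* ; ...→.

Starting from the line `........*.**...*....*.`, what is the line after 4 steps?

....*.***************.

step 1: .......*.****.*.*..*.*
step 2: ......*.******.*.**.*.
step 3: .....*.********.****.*
step 4: ....*.***************.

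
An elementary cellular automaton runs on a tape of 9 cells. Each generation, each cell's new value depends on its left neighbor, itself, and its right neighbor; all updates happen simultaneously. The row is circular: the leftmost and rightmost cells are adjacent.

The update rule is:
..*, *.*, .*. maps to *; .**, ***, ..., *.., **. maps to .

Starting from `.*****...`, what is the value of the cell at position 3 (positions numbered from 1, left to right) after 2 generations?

.

*........
*.......*
position 3 holds .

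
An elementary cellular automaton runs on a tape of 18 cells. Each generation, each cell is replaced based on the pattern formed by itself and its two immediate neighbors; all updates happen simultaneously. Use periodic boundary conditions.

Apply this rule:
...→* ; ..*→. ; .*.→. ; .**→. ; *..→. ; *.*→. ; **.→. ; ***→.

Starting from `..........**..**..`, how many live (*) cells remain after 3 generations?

generation 1: *********........*
generation 2: ..........******..
generation 3: *********........*
count of *: 10

10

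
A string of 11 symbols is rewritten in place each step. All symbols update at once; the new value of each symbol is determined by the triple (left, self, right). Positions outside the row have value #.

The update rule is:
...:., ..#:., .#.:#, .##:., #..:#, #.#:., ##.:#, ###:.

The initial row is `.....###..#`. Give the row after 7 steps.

.##..##..#.

step 1: #......##..
step 2: ##......##.
step 3: .##......#.
step 4: ..##.....#.
step 5: #..##....#.
step 6: ##..##...#.
step 7: .##..##..#.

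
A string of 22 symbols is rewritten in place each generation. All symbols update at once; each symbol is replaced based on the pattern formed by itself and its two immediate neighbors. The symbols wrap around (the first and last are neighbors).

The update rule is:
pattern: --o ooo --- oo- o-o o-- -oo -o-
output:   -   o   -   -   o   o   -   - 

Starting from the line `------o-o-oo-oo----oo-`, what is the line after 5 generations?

---o-------o-o--o--o--

-------o-o--o--o-----o
o-------o-o--o--o-----
-o-------o-o--o--o----
--o-------o-o--o--o---
---o-------o-o--o--o--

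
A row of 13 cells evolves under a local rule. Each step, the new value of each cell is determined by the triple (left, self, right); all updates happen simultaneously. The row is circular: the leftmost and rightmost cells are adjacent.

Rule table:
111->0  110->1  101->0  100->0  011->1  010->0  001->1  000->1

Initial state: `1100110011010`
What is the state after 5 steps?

1101110111000
1101010101011
0100000000010
1001111111100
0011000000101

0011000000101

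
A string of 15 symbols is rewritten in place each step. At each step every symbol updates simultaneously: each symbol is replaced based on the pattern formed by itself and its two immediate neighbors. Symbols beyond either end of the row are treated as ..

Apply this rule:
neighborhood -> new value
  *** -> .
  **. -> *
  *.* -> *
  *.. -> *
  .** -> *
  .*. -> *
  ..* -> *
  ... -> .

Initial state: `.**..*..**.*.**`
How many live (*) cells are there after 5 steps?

6

step 1: ***************
step 2: *.............*
step 3: **...........**
step 4: ***.........***
step 5: *.**.......**.*
count of *: 6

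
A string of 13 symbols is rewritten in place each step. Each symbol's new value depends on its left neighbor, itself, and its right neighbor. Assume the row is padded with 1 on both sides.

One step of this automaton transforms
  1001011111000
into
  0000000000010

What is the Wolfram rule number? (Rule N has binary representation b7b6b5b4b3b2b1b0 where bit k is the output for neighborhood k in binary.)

1

position 6: 111 → 0  (bit 7 = 0)
position 0: 110 → 0  (bit 6 = 0)
position 4: 101 → 0  (bit 5 = 0)
position 1: 100 → 0  (bit 4 = 0)
position 5: 011 → 0  (bit 3 = 0)
position 3: 010 → 0  (bit 2 = 0)
position 2: 001 → 0  (bit 1 = 0)
position 11: 000 → 1  (bit 0 = 1)
bits b7..b0 = 00000001 = 1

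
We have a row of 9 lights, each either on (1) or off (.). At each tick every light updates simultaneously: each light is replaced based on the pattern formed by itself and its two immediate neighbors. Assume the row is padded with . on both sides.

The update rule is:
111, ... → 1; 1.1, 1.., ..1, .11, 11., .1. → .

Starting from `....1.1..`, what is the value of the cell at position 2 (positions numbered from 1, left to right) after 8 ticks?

1

111.....1
.1..111..
.....1..1
1111.....
.11..1111
......11.
11111....
.111..111
position 2 holds 1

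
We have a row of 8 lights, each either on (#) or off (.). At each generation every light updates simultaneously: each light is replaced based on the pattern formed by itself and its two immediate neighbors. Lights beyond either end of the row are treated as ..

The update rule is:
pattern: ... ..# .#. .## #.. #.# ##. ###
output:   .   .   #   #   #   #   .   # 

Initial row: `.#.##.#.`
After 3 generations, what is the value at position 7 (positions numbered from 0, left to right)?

#

generation 1: .###.###
generation 2: .##.###.
generation 3: .#.###.#
position 7 holds #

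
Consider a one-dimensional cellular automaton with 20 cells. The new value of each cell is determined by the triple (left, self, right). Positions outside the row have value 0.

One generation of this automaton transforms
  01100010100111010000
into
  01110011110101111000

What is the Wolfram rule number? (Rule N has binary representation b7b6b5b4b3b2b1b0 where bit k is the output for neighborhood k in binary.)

position 12: 111 → 0  (bit 7 = 0)
position 2: 110 → 1  (bit 6 = 1)
position 7: 101 → 1  (bit 5 = 1)
position 3: 100 → 1  (bit 4 = 1)
position 1: 011 → 1  (bit 3 = 1)
position 6: 010 → 1  (bit 2 = 1)
position 0: 001 → 0  (bit 1 = 0)
position 4: 000 → 0  (bit 0 = 0)
bits b7..b0 = 01111100 = 124

124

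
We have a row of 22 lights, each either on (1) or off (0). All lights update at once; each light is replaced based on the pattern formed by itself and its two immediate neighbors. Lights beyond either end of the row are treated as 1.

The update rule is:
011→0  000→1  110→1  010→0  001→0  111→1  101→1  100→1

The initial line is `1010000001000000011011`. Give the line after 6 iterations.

iteration 1: 1101111100111111001101
iteration 2: 1110111110011111100110
iteration 3: 1111011111001111110011
iteration 4: 1111101111100111111001
iteration 5: 1111110111110011111100
iteration 6: 1111111011111001111110

1111111011111001111110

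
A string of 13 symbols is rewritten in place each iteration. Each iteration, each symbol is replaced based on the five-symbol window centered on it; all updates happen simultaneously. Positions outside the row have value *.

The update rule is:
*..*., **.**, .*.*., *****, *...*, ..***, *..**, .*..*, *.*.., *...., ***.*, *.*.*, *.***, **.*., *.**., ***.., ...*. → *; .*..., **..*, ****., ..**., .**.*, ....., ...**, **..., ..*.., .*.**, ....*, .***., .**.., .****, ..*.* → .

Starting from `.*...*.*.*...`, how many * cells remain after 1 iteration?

**.**.****.*.
count of *: 9

9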